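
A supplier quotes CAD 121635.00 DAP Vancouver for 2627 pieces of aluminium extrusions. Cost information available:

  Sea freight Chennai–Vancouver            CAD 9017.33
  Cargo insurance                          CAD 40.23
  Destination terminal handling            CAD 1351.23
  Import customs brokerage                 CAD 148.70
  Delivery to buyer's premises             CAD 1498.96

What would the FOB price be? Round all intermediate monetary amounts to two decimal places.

Not relevant to the conversion: brokerage — on the buyer under both terms; not part of either seller's price.
From DAP to FOB, the seller no longer bears: freight, insurance, destination terminal, delivery.
FOB price = 121635.00 − 9017.33 − 40.23 − 1351.23 − 1498.96 = 109727.25

FOB price: CAD 109727.25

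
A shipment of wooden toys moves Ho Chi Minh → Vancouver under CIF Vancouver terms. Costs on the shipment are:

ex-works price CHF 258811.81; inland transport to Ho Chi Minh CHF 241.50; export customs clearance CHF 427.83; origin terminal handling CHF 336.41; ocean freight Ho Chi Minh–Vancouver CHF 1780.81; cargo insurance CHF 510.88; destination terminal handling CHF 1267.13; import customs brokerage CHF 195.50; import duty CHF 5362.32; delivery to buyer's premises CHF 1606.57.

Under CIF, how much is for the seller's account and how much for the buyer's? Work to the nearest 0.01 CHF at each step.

Seller: CHF 262109.24; buyer: CHF 8431.52

CIF: the seller pays costs through ocean freight and marine insurance to the destination port.
Seller's account: goods 258811.81 + inland to port 241.50 + export clearance 427.83 + origin terminal 336.41 + freight 1780.81 + insurance 510.88 = 262109.24
Buyer's account: destination terminal 1267.13 + brokerage 195.50 + duty 5362.32 + delivery 1606.57 = 8431.52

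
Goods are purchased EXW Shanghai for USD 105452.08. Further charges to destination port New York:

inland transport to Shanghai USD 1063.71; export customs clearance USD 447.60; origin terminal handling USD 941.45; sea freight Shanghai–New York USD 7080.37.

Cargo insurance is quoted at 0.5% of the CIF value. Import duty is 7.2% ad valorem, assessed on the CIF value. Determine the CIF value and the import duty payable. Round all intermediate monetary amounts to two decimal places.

Let C be the CIF value. C = EXW price + pre-shipment costs + freight + 0.5% × C
C − 0.5% × C = 105452.08 + 1063.71 + 447.60 + 941.45 + 7080.37
0.995 × C = 114985.21
C = 114985.21 / 0.995 = 115563.03
Insurance premium = 0.5% × 115563.03 = 577.82
Import duty = 115563.03 × 7.2% = 8320.54

CIF value: USD 115563.03; import duty: USD 8320.54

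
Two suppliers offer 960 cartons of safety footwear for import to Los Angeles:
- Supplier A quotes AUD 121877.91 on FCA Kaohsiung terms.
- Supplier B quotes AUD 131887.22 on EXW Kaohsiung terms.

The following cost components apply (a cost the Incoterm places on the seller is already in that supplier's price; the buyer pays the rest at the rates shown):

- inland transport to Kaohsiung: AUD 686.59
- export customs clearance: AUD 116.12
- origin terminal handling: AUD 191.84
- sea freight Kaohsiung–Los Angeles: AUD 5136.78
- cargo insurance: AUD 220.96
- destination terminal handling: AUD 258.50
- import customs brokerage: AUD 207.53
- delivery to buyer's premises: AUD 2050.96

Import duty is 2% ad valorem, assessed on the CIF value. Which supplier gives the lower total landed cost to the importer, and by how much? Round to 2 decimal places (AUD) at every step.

Supplier A is cheaper by AUD 11028.26

Supplier A (FCA):
CIF value = FCA price + origin terminal + freight + insurance = 121877.91 + 191.84 + 5136.78 + 220.96 = 127427.49
Import duty = 127427.49 × 2% = 2548.55
Buyer bears (A): 191.84 + 5136.78 + 220.96 + 258.50 + 207.53 + 2050.96 = 8066.57
Landed cost (A) = invoice 121877.91 + 8066.57 + duty 2548.55 = 132493.03
Supplier B (EXW):
CIF value = EXW price + inland to port + export clearance + origin terminal + freight + insurance = 131887.22 + 686.59 + 116.12 + 191.84 + 5136.78 + 220.96 = 138239.51
Import duty = 138239.51 × 2% = 2764.79
Buyer bears (B): 686.59 + 116.12 + 191.84 + 5136.78 + 220.96 + 258.50 + 207.53 + 2050.96 = 8869.28
Landed cost (B) = invoice 131887.22 + 8869.28 + duty 2764.79 = 143521.29
Difference = |132493.03 − 143521.29| = 11028.26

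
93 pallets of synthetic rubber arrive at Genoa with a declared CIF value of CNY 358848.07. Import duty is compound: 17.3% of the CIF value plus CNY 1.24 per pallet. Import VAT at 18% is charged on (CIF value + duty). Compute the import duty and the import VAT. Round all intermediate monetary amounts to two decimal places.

Ad valorem component: 358848.07 × 17.3% = 62080.72
Specific component: 93 × 1.24 = 115.32
Import duty = 62080.72 + 115.32 = 62196.04
VAT base = CIF + duty = 358848.07 + 62196.04 = 421044.11
Import VAT = 421044.11 × 18% = 75787.94

Import duty: CNY 62196.04; import VAT: CNY 75787.94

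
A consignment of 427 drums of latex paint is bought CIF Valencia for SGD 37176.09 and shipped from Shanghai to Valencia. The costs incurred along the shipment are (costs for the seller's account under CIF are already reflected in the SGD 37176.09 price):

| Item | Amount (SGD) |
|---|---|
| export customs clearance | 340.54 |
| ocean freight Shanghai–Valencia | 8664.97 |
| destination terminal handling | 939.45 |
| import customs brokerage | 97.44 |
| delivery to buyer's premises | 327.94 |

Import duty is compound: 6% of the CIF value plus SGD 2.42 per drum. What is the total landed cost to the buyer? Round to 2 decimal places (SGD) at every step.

CIF: the seller pays costs through ocean freight and marine insurance to the destination port.
Already in the invoice (seller's account under CIF): export clearance, freight — exclude.
The CIF price already equals the CIF value: 37176.09
Ad valorem component: 37176.09 × 6% = 2230.57
Specific component: 427 × 2.42 = 1033.34
Import duty = 2230.57 + 1033.34 = 3263.91
Buyer bears: destination terminal 939.45 + brokerage 97.44 + delivery 327.94 + duty 3263.91 = 4628.74
Landed cost = invoice 37176.09 + 4628.74 = 41804.83

Total landed cost: SGD 41804.83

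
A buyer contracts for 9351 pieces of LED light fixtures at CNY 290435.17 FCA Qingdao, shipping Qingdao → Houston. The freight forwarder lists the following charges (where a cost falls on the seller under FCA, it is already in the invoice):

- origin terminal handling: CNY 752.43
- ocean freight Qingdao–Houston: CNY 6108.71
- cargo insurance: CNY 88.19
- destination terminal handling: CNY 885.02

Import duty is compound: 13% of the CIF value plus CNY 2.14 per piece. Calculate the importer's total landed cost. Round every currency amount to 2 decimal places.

FCA: the seller delivers export-cleared goods to the carrier; the buyer bears costs from that point.
CIF value = FCA price + origin terminal + freight + insurance = 290435.17 + 752.43 + 6108.71 + 88.19 = 297384.50
Ad valorem component: 297384.50 × 13% = 38659.99
Specific component: 9351 × 2.14 = 20011.14
Import duty = 38659.99 + 20011.14 = 58671.13
Buyer bears: origin terminal 752.43 + freight 6108.71 + insurance 88.19 + destination terminal 885.02 + duty 58671.13 = 66505.48
Landed cost = invoice 290435.17 + 66505.48 = 356940.65

Total landed cost: CNY 356940.65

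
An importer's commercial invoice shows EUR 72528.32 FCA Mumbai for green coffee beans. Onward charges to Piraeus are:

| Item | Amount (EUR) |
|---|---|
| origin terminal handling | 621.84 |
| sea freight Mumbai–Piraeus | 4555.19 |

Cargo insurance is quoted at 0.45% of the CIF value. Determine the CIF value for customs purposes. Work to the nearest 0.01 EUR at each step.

CIF value: EUR 78056.60

Let C be the CIF value. C = FCA price + pre-shipment costs + freight + 0.45% × C
C − 0.45% × C = 72528.32 + 621.84 + 4555.19
0.9955 × C = 77705.35
C = 77705.35 / 0.9955 = 78056.60
Insurance premium = 0.45% × 78056.60 = 351.25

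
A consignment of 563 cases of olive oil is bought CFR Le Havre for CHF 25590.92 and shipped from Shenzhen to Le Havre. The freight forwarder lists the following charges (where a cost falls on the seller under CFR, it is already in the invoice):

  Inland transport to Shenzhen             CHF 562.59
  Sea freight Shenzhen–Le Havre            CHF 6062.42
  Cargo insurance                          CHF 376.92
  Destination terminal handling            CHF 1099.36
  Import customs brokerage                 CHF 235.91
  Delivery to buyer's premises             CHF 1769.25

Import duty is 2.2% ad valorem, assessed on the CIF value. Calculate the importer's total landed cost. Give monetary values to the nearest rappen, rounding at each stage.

CFR: the seller pays costs through ocean freight to the destination port, but not insurance.
Already in the invoice (seller's account under CFR): inland to port, freight — exclude.
CIF value = CFR price + insurance = 25590.92 + 376.92 = 25967.84
Import duty = 25967.84 × 2.2% = 571.29
Buyer bears: insurance 376.92 + destination terminal 1099.36 + brokerage 235.91 + delivery 1769.25 + duty 571.29 = 4052.73
Landed cost = invoice 25590.92 + 4052.73 = 29643.65

Total landed cost: CHF 29643.65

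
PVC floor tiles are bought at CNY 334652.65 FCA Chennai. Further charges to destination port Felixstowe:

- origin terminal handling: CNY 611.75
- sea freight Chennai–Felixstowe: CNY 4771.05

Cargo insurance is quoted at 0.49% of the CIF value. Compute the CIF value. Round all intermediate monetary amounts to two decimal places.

Let C be the CIF value. C = FCA price + pre-shipment costs + freight + 0.49% × C
C − 0.49% × C = 334652.65 + 611.75 + 4771.05
0.9951 × C = 340035.45
C = 340035.45 / 0.9951 = 341709.83
Insurance premium = 0.49% × 341709.83 = 1674.38

CIF value: CNY 341709.83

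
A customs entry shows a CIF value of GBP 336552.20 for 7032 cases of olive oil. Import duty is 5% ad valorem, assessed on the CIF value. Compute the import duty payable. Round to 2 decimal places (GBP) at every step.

Import duty = 336552.20 × 5% = 16827.61

Import duty: GBP 16827.61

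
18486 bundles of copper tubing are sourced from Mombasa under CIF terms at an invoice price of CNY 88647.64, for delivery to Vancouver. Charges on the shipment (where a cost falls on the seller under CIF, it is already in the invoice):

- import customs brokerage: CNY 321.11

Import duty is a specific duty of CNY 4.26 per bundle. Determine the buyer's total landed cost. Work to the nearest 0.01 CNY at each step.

CIF: the seller pays costs through ocean freight and marine insurance to the destination port.
The CIF price already equals the CIF value: 88647.64
Import duty = 18486 × 4.26 = 78750.36
Buyer bears: brokerage 321.11 + duty 78750.36 = 79071.47
Landed cost = invoice 88647.64 + 79071.47 = 167719.11

Total landed cost: CNY 167719.11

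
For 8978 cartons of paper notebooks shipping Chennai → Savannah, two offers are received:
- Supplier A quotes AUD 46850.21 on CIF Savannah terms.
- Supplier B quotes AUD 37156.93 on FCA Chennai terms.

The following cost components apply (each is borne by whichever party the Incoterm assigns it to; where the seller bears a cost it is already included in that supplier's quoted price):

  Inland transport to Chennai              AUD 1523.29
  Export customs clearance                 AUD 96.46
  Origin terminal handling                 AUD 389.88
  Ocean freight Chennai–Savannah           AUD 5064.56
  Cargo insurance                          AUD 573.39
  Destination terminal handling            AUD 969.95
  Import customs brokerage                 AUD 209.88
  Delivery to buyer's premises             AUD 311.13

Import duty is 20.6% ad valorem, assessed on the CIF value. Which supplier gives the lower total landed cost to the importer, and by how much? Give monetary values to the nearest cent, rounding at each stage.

Supplier B is cheaper by AUD 4420.53

Supplier A (CIF):
The CIF price already equals the CIF value: 46850.21
Import duty = 46850.21 × 20.6% = 9651.14
Buyer bears (A): 969.95 + 209.88 + 311.13 = 1490.96
Landed cost (A) = invoice 46850.21 + 1490.96 + duty 9651.14 = 57992.31
Supplier B (FCA):
CIF value = FCA price + origin terminal + freight + insurance = 37156.93 + 389.88 + 5064.56 + 573.39 = 43184.76
Import duty = 43184.76 × 20.6% = 8896.06
Buyer bears (B): 389.88 + 5064.56 + 573.39 + 969.95 + 209.88 + 311.13 = 7518.79
Landed cost (B) = invoice 37156.93 + 7518.79 + duty 8896.06 = 53571.78
Difference = |57992.31 − 53571.78| = 4420.53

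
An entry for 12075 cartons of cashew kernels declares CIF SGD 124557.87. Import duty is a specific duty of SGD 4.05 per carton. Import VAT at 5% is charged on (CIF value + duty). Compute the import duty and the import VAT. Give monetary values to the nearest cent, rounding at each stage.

Import duty: SGD 48903.75; import VAT: SGD 8673.08

Import duty = 12075 × 4.05 = 48903.75
VAT base = CIF + duty = 124557.87 + 48903.75 = 173461.62
Import VAT = 173461.62 × 5% = 8673.08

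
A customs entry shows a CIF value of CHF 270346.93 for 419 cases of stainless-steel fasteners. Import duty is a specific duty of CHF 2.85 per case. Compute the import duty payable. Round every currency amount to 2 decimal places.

Import duty: CHF 1194.15

Import duty = 419 × 2.85 = 1194.15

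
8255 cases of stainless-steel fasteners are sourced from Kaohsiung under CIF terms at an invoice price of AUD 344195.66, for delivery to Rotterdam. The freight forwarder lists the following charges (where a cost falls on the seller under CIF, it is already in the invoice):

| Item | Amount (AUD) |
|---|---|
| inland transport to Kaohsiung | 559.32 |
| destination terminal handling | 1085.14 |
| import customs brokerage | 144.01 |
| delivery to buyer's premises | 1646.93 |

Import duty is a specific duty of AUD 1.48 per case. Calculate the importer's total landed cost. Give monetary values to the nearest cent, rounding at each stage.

Total landed cost: AUD 359289.14

CIF: the seller pays costs through ocean freight and marine insurance to the destination port.
Already in the invoice (seller's account under CIF): inland to port — exclude.
The CIF price already equals the CIF value: 344195.66
Import duty = 8255 × 1.48 = 12217.40
Buyer bears: destination terminal 1085.14 + brokerage 144.01 + delivery 1646.93 + duty 12217.40 = 15093.48
Landed cost = invoice 344195.66 + 15093.48 = 359289.14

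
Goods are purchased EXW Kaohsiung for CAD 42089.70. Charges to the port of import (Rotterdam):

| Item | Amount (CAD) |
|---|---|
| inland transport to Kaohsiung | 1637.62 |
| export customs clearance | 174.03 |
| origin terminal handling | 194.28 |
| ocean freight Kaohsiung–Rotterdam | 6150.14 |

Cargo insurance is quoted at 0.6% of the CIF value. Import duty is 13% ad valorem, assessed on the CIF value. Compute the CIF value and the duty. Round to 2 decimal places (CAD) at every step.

CIF value: CAD 50549.06; import duty: CAD 6571.38

Let C be the CIF value. C = EXW price + pre-shipment costs + freight + 0.6% × C
C − 0.6% × C = 42089.70 + 1637.62 + 174.03 + 194.28 + 6150.14
0.994 × C = 50245.77
C = 50245.77 / 0.994 = 50549.06
Insurance premium = 0.6% × 50549.06 = 303.29
Import duty = 50549.06 × 13% = 6571.38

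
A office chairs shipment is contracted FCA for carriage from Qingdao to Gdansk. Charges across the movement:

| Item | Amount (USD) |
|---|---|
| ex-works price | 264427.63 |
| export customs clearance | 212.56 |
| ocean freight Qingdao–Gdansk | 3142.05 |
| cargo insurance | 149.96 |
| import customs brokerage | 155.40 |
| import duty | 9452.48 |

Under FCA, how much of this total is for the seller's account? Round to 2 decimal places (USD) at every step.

Seller's account: USD 264640.19

FCA: the seller delivers export-cleared goods to the carrier; the buyer bears costs from that point.
Seller's account: goods 264427.63 + export clearance 212.56 = 264640.19
Buyer's account: freight 3142.05 + insurance 149.96 + brokerage 155.40 + duty 9452.48 = 12899.89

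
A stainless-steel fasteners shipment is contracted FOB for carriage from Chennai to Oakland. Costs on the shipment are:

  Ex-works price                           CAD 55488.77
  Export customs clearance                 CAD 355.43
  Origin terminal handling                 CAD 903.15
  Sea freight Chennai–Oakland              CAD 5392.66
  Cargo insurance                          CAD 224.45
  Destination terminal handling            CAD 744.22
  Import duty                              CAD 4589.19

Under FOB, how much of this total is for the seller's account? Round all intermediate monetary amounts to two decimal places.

Seller's account: CAD 56747.35

FOB: the seller bears costs until goods are on board at the origin port; the buyer bears freight, insurance and all costs thereafter.
Seller's account: goods 55488.77 + export clearance 355.43 + origin terminal 903.15 = 56747.35
Buyer's account: freight 5392.66 + insurance 224.45 + destination terminal 744.22 + duty 4589.19 = 10950.52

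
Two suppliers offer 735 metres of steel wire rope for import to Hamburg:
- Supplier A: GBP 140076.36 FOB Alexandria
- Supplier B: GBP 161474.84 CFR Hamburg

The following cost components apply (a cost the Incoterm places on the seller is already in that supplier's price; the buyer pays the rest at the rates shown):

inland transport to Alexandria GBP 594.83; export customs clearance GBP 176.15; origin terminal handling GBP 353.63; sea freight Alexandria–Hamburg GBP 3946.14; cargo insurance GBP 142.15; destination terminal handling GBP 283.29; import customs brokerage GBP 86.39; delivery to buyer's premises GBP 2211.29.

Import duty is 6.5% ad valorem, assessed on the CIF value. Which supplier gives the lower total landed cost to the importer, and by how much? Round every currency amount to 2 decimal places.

Supplier A is cheaper by GBP 18586.74

Supplier A (FOB):
CIF value = FOB price + freight + insurance = 140076.36 + 3946.14 + 142.15 = 144164.65
Import duty = 144164.65 × 6.5% = 9370.70
Buyer bears (A): 3946.14 + 142.15 + 283.29 + 86.39 + 2211.29 = 6669.26
Landed cost (A) = invoice 140076.36 + 6669.26 + duty 9370.70 = 156116.32
Supplier B (CFR):
CIF value = CFR price + insurance = 161474.84 + 142.15 = 161616.99
Import duty = 161616.99 × 6.5% = 10505.10
Buyer bears (B): 142.15 + 283.29 + 86.39 + 2211.29 = 2723.12
Landed cost (B) = invoice 161474.84 + 2723.12 + duty 10505.10 = 174703.06
Difference = |156116.32 − 174703.06| = 18586.74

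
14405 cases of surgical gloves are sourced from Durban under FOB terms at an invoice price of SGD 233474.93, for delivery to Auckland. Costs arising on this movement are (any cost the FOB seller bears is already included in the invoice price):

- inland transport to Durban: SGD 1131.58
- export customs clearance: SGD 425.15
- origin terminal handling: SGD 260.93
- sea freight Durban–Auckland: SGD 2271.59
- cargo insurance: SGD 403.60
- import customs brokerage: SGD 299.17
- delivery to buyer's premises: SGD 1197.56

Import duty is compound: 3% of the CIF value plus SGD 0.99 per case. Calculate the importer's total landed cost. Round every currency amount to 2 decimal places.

FOB: the seller bears costs until goods are on board at the origin port; the buyer bears freight, insurance and all costs thereafter.
Already in the invoice (seller's account under FOB): inland to port, export clearance, origin terminal — exclude.
CIF value = FOB price + freight + insurance = 233474.93 + 2271.59 + 403.60 = 236150.12
Ad valorem component: 236150.12 × 3% = 7084.50
Specific component: 14405 × 0.99 = 14260.95
Import duty = 7084.50 + 14260.95 = 21345.45
Buyer bears: freight 2271.59 + insurance 403.60 + brokerage 299.17 + delivery 1197.56 + duty 21345.45 = 25517.37
Landed cost = invoice 233474.93 + 25517.37 = 258992.30

Total landed cost: SGD 258992.30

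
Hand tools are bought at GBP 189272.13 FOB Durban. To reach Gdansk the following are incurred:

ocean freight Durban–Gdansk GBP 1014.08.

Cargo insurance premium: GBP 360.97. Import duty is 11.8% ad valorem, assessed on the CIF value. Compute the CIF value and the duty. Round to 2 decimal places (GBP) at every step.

CIF = FOB price + freight + insurance
CIF = 189272.13 + 1014.08 + 360.97 = 190647.18
Import duty = 190647.18 × 11.8% = 22496.37

CIF value: GBP 190647.18; import duty: GBP 22496.37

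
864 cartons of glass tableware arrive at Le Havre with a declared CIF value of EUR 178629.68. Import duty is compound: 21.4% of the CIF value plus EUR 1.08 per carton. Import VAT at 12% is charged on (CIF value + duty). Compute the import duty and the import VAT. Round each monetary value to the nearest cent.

Ad valorem component: 178629.68 × 21.4% = 38226.75
Specific component: 864 × 1.08 = 933.12
Import duty = 38226.75 + 933.12 = 39159.87
VAT base = CIF + duty = 178629.68 + 39159.87 = 217789.55
Import VAT = 217789.55 × 12% = 26134.75

Import duty: EUR 39159.87; import VAT: EUR 26134.75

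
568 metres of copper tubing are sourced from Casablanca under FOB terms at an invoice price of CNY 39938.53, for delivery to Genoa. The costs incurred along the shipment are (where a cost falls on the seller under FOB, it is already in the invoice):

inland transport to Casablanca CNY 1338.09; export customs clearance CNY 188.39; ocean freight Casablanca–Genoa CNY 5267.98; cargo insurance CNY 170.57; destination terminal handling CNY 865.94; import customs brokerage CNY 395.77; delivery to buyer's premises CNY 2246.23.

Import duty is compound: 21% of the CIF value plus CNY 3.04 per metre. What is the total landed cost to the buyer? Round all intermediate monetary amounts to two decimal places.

FOB: the seller bears costs until goods are on board at the origin port; the buyer bears freight, insurance and all costs thereafter.
Already in the invoice (seller's account under FOB): inland to port, export clearance — exclude.
CIF value = FOB price + freight + insurance = 39938.53 + 5267.98 + 170.57 = 45377.08
Ad valorem component: 45377.08 × 21% = 9529.19
Specific component: 568 × 3.04 = 1726.72
Import duty = 9529.19 + 1726.72 = 11255.91
Buyer bears: freight 5267.98 + insurance 170.57 + destination terminal 865.94 + brokerage 395.77 + delivery 2246.23 + duty 11255.91 = 20202.40
Landed cost = invoice 39938.53 + 20202.40 = 60140.93

Total landed cost: CNY 60140.93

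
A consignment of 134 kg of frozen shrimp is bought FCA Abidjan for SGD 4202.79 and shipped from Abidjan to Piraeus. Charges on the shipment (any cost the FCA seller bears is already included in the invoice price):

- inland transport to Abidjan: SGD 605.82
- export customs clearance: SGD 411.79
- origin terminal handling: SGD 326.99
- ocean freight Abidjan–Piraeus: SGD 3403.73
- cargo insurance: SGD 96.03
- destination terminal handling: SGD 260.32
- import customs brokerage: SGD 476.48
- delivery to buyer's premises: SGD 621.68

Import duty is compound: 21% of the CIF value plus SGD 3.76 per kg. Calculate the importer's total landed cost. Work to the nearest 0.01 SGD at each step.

Total landed cost: SGD 11578.06

FCA: the seller delivers export-cleared goods to the carrier; the buyer bears costs from that point.
Already in the invoice (seller's account under FCA): inland to port, export clearance — exclude.
CIF value = FCA price + origin terminal + freight + insurance = 4202.79 + 326.99 + 3403.73 + 96.03 = 8029.54
Ad valorem component: 8029.54 × 21% = 1686.20
Specific component: 134 × 3.76 = 503.84
Import duty = 1686.20 + 503.84 = 2190.04
Buyer bears: origin terminal 326.99 + freight 3403.73 + insurance 96.03 + destination terminal 260.32 + brokerage 476.48 + delivery 621.68 + duty 2190.04 = 7375.27
Landed cost = invoice 4202.79 + 7375.27 = 11578.06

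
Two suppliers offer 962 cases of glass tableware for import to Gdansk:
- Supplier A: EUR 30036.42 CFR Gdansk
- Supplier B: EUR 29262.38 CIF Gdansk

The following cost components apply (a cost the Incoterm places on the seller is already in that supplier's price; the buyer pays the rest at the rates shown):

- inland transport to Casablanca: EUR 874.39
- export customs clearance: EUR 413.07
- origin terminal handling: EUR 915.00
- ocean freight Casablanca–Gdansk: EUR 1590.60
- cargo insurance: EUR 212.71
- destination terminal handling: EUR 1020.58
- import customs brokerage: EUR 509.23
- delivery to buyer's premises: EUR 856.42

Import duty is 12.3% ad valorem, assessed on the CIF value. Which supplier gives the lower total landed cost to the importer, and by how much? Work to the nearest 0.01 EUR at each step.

Supplier A (CFR):
CIF value = CFR price + insurance = 30036.42 + 212.71 = 30249.13
Import duty = 30249.13 × 12.3% = 3720.64
Buyer bears (A): 212.71 + 1020.58 + 509.23 + 856.42 = 2598.94
Landed cost (A) = invoice 30036.42 + 2598.94 + duty 3720.64 = 36356.00
Supplier B (CIF):
The CIF price already equals the CIF value: 29262.38
Import duty = 29262.38 × 12.3% = 3599.27
Buyer bears (B): 1020.58 + 509.23 + 856.42 = 2386.23
Landed cost (B) = invoice 29262.38 + 2386.23 + duty 3599.27 = 35247.88
Difference = |36356.00 − 35247.88| = 1108.12

Supplier B is cheaper by EUR 1108.12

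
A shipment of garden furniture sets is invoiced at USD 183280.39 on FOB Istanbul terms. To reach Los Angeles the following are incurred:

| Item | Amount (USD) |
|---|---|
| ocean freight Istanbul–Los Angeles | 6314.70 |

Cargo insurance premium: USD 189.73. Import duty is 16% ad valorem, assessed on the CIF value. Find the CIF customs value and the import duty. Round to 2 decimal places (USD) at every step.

CIF value: USD 189784.82; import duty: USD 30365.57

CIF = FOB price + freight + insurance
CIF = 183280.39 + 6314.70 + 189.73 = 189784.82
Import duty = 189784.82 × 16% = 30365.57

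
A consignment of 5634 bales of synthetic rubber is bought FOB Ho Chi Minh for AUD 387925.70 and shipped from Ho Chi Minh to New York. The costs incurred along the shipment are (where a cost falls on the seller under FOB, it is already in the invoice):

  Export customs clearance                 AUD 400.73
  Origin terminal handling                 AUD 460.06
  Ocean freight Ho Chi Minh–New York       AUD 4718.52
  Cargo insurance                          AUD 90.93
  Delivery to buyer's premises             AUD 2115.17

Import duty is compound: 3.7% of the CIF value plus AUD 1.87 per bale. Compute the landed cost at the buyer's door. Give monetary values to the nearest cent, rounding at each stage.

FOB: the seller bears costs until goods are on board at the origin port; the buyer bears freight, insurance and all costs thereafter.
Already in the invoice (seller's account under FOB): export clearance, origin terminal — exclude.
CIF value = FOB price + freight + insurance = 387925.70 + 4718.52 + 90.93 = 392735.15
Ad valorem component: 392735.15 × 3.7% = 14531.20
Specific component: 5634 × 1.87 = 10535.58
Import duty = 14531.20 + 10535.58 = 25066.78
Buyer bears: freight 4718.52 + insurance 90.93 + delivery 2115.17 + duty 25066.78 = 31991.40
Landed cost = invoice 387925.70 + 31991.40 = 419917.10

Total landed cost: AUD 419917.10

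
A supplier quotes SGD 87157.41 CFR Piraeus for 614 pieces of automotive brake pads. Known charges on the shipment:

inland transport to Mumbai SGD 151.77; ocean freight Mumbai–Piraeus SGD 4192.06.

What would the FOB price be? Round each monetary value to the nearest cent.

FOB price: SGD 82965.35

Not relevant to the conversion: inland to port — on the seller under both CFR and FOB; already in the CFR price and stays in the FOB price.
From CFR to FOB, the seller no longer bears: freight.
FOB price = 87157.41 − 4192.06 = 82965.35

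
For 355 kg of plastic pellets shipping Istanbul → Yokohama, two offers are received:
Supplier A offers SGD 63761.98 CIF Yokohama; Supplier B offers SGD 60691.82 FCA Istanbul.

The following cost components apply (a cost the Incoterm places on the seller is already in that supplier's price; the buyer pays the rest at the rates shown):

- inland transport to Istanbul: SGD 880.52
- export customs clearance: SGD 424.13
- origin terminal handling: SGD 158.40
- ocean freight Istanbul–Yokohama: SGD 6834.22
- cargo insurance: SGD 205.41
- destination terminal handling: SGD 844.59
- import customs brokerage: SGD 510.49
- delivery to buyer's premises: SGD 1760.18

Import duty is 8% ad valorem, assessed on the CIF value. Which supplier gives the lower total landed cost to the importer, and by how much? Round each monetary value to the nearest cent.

Supplier A is cheaper by SGD 4458.10

Supplier A (CIF):
The CIF price already equals the CIF value: 63761.98
Import duty = 63761.98 × 8% = 5100.96
Buyer bears (A): 844.59 + 510.49 + 1760.18 = 3115.26
Landed cost (A) = invoice 63761.98 + 3115.26 + duty 5100.96 = 71978.20
Supplier B (FCA):
CIF value = FCA price + origin terminal + freight + insurance = 60691.82 + 158.40 + 6834.22 + 205.41 = 67889.85
Import duty = 67889.85 × 8% = 5431.19
Buyer bears (B): 158.40 + 6834.22 + 205.41 + 844.59 + 510.49 + 1760.18 = 10313.29
Landed cost (B) = invoice 60691.82 + 10313.29 + duty 5431.19 = 76436.30
Difference = |71978.20 − 76436.30| = 4458.10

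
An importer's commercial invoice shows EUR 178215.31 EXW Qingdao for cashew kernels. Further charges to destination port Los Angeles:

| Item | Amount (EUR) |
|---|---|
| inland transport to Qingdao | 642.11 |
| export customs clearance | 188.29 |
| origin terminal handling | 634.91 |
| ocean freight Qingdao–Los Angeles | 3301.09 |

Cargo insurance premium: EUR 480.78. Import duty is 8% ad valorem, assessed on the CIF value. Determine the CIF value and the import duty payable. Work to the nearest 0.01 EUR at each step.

CIF = EXW price + pre-shipment costs + freight + insurance
CIF = 178215.31 + 642.11 + 188.29 + 634.91 + 3301.09 + 480.78 = 183462.49
Import duty = 183462.49 × 8% = 14677.00

CIF value: EUR 183462.49; import duty: EUR 14677.00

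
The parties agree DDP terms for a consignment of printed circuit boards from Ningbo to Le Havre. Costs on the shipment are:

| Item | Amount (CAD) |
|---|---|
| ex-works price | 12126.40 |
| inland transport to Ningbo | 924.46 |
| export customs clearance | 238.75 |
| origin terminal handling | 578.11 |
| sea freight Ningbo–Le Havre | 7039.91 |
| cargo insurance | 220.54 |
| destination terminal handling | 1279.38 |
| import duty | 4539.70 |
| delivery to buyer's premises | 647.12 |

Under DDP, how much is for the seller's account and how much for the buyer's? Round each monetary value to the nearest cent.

DDP: the seller bears all costs including import duty.
Seller's account: goods 12126.40 + inland to port 924.46 + export clearance 238.75 + origin terminal 578.11 + freight 7039.91 + insurance 220.54 + destination terminal 1279.38 + duty 4539.70 + delivery 647.12 = 27594.37
Buyer's account: 0.00

Seller: CAD 27594.37; buyer: CAD 0.00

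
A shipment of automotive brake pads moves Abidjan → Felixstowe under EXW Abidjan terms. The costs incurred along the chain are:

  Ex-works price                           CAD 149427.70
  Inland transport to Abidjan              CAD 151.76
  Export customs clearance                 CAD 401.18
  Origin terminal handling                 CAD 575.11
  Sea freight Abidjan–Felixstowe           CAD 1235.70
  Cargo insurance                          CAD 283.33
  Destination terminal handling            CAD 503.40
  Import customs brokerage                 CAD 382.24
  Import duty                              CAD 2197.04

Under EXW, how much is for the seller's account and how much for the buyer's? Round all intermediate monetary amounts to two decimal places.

Seller: CAD 149427.70; buyer: CAD 5729.76

EXW: the seller makes goods available at their premises; the buyer bears all onward costs.
Seller's account: goods 149427.70 = 149427.70
Buyer's account: inland to port 151.76 + export clearance 401.18 + origin terminal 575.11 + freight 1235.70 + insurance 283.33 + destination terminal 503.40 + brokerage 382.24 + duty 2197.04 = 5729.76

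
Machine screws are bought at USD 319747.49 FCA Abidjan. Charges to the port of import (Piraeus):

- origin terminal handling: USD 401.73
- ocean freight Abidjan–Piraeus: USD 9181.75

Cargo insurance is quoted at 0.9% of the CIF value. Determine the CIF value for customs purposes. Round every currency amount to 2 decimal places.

CIF value: USD 332321.87

Let C be the CIF value. C = FCA price + pre-shipment costs + freight + 0.9% × C
C − 0.9% × C = 319747.49 + 401.73 + 9181.75
0.991 × C = 329330.97
C = 329330.97 / 0.991 = 332321.87
Insurance premium = 0.9% × 332321.87 = 2990.90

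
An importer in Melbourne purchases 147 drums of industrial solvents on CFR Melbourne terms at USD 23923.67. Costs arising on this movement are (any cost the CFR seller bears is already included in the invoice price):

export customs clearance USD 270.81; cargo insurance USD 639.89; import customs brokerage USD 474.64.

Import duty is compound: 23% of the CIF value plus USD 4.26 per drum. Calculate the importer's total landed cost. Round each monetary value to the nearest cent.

Total landed cost: USD 31314.04

CFR: the seller pays costs through ocean freight to the destination port, but not insurance.
Already in the invoice (seller's account under CFR): export clearance — exclude.
CIF value = CFR price + insurance = 23923.67 + 639.89 = 24563.56
Ad valorem component: 24563.56 × 23% = 5649.62
Specific component: 147 × 4.26 = 626.22
Import duty = 5649.62 + 626.22 = 6275.84
Buyer bears: insurance 639.89 + brokerage 474.64 + duty 6275.84 = 7390.37
Landed cost = invoice 23923.67 + 7390.37 = 31314.04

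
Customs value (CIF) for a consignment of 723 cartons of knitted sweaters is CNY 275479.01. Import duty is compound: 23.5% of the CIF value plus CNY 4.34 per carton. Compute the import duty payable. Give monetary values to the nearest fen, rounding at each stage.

Import duty: CNY 67875.39

Ad valorem component: 275479.01 × 23.5% = 64737.57
Specific component: 723 × 4.34 = 3137.82
Import duty = 64737.57 + 3137.82 = 67875.39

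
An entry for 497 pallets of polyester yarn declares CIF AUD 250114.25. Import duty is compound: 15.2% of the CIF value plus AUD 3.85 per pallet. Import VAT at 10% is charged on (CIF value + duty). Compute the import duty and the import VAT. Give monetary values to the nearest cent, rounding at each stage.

Ad valorem component: 250114.25 × 15.2% = 38017.37
Specific component: 497 × 3.85 = 1913.45
Import duty = 38017.37 + 1913.45 = 39930.82
VAT base = CIF + duty = 250114.25 + 39930.82 = 290045.07
Import VAT = 290045.07 × 10% = 29004.51

Import duty: AUD 39930.82; import VAT: AUD 29004.51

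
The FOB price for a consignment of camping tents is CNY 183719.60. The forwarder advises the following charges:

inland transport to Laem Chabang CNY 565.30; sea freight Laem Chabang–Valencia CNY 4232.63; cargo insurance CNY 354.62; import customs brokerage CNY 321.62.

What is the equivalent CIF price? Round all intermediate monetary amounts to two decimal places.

CIF price: CNY 188306.85

Not relevant to the conversion: inland to port — on the seller under both FOB and CIF; already in the FOB price and stays in the CIF price. brokerage — on the buyer under both terms; not part of either seller's price.
From FOB to CIF, the seller additionally bears: freight, insurance.
CIF price = 183719.60 + 4232.63 + 354.62 = 188306.85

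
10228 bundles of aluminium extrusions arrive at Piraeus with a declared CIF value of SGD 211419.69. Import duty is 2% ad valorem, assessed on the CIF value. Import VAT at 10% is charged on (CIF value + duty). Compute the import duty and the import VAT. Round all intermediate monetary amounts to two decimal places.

Import duty: SGD 4228.39; import VAT: SGD 21564.81

Import duty = 211419.69 × 2% = 4228.39
VAT base = CIF + duty = 211419.69 + 4228.39 = 215648.08
Import VAT = 215648.08 × 10% = 21564.81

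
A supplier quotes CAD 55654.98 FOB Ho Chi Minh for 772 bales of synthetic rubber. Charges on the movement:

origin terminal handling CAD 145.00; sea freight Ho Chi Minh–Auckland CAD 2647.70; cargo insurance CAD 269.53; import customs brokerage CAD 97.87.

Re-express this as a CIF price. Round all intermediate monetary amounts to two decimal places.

Not relevant to the conversion: origin terminal — on the seller under both FOB and CIF; already in the FOB price and stays in the CIF price. brokerage — on the buyer under both terms; not part of either seller's price.
From FOB to CIF, the seller additionally bears: freight, insurance.
CIF price = 55654.98 + 2647.70 + 269.53 = 58572.21

CIF price: CAD 58572.21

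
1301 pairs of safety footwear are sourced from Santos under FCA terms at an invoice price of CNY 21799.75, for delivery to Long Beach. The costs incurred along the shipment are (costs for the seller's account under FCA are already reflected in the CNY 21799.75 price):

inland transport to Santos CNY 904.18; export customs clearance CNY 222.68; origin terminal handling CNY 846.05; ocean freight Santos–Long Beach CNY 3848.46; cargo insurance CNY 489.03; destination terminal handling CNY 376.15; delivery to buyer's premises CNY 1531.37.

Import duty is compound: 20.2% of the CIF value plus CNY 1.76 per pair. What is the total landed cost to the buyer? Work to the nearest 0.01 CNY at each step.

Total landed cost: CNY 36631.19

FCA: the seller delivers export-cleared goods to the carrier; the buyer bears costs from that point.
Already in the invoice (seller's account under FCA): inland to port, export clearance — exclude.
CIF value = FCA price + origin terminal + freight + insurance = 21799.75 + 846.05 + 3848.46 + 489.03 = 26983.29
Ad valorem component: 26983.29 × 20.2% = 5450.62
Specific component: 1301 × 1.76 = 2289.76
Import duty = 5450.62 + 2289.76 = 7740.38
Buyer bears: origin terminal 846.05 + freight 3848.46 + insurance 489.03 + destination terminal 376.15 + delivery 1531.37 + duty 7740.38 = 14831.44
Landed cost = invoice 21799.75 + 14831.44 = 36631.19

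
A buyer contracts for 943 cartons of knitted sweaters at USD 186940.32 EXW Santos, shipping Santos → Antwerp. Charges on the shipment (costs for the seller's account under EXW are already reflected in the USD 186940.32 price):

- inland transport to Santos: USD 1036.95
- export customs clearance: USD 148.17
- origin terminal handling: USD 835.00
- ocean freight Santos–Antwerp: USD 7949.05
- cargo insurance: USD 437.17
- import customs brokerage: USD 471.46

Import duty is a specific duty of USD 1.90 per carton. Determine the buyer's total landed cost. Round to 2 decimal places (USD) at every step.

Total landed cost: USD 199609.82

EXW: the seller makes goods available at their premises; the buyer bears all onward costs.
CIF value = EXW price + inland to port + export clearance + origin terminal + freight + insurance = 186940.32 + 1036.95 + 148.17 + 835.00 + 7949.05 + 437.17 = 197346.66
Import duty = 943 × 1.90 = 1791.70
Buyer bears: inland to port 1036.95 + export clearance 148.17 + origin terminal 835.00 + freight 7949.05 + insurance 437.17 + brokerage 471.46 + duty 1791.70 = 12669.50
Landed cost = invoice 186940.32 + 12669.50 = 199609.82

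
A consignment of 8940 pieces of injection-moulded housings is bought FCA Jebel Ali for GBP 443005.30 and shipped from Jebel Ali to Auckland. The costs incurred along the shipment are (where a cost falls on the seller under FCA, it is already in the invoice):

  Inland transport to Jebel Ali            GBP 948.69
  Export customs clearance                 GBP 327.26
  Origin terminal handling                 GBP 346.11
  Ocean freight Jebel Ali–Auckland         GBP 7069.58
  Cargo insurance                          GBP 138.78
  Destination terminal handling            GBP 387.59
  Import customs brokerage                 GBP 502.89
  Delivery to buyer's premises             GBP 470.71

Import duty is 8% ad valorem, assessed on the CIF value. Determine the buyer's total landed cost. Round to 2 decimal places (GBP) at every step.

FCA: the seller delivers export-cleared goods to the carrier; the buyer bears costs from that point.
Already in the invoice (seller's account under FCA): inland to port, export clearance — exclude.
CIF value = FCA price + origin terminal + freight + insurance = 443005.30 + 346.11 + 7069.58 + 138.78 = 450559.77
Import duty = 450559.77 × 8% = 36044.78
Buyer bears: origin terminal 346.11 + freight 7069.58 + insurance 138.78 + destination terminal 387.59 + brokerage 502.89 + delivery 470.71 + duty 36044.78 = 44960.44
Landed cost = invoice 443005.30 + 44960.44 = 487965.74

Total landed cost: GBP 487965.74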